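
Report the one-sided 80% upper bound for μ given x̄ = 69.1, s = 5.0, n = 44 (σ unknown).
μ ≤ 69.74

Upper bound (one-sided):
t* = 0.850 (one-sided for 80%)
Upper bound = x̄ + t* · s/√n = 69.1 + 0.850 · 5.0/√44 = 69.74

We are 80% confident that μ ≤ 69.74.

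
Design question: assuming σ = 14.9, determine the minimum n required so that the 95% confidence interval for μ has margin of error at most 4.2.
n ≥ 49

For margin E ≤ 4.2:
n ≥ (z* · σ / E)²
n ≥ (1.960 · 14.9 / 4.2)²
n ≥ 48.35

Minimum n = 49 (rounding up)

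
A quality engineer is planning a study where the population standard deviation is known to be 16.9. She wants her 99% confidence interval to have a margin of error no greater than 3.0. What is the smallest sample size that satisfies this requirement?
n ≥ 211

For margin E ≤ 3.0:
n ≥ (z* · σ / E)²
n ≥ (2.576 · 16.9 / 3.0)²
n ≥ 210.58

Minimum n = 211 (rounding up)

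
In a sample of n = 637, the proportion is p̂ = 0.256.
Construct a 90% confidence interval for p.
(0.228, 0.284)

Proportion CI:
SE = √(p̂(1-p̂)/n) = √(0.256 · 0.744 / 637) = 0.01729

z* = 1.645
Margin = z* · SE = 1.645 · 0.01729 = 0.0284

CI: 0.256 ± 0.0284 = (0.228, 0.284)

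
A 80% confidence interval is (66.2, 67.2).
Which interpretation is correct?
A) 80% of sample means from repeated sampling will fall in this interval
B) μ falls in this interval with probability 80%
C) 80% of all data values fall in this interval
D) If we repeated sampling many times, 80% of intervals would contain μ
D

A) Wrong — coverage applies to intervals containing μ, not to future x̄ values.
B) Wrong — μ is fixed; the randomness lives in the interval, not in μ.
C) Wrong — a CI is about the parameter μ, not individual data values.
D) Correct — this is the frequentist long-run coverage interpretation.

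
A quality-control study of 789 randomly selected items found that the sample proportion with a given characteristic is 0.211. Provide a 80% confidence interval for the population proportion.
(0.192, 0.230)

Proportion CI:
SE = √(p̂(1-p̂)/n) = √(0.211 · 0.789 / 789) = 0.01453

z* = 1.282
Margin = z* · SE = 1.282 · 0.01453 = 0.0186

CI: 0.211 ± 0.0186 = (0.192, 0.230)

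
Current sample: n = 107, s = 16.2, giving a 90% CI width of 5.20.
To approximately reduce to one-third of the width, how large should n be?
n ≈ 963

CI width ∝ 1/√n
To reduce width by factor 3, need √n to grow by 3 → need 3² = 9 times as many samples.

Current: n = 107, width = 5.20
New: n = 963, width ≈ 1.72

Width reduced by factor of 5.20/1.72 = 3.02.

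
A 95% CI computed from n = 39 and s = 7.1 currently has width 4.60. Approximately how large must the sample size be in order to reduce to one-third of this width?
n ≈ 351

CI width ∝ 1/√n
To reduce width by factor 3, need √n to grow by 3 → need 3² = 9 times as many samples.

Current: n = 39, width = 4.60
New: n = 351, width ≈ 1.49

Width reduced by factor of 4.60/1.49 = 3.09.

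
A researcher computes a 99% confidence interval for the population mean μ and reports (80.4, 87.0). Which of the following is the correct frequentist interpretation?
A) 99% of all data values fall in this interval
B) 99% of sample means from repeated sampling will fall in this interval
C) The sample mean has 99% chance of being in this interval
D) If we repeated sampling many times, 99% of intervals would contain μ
D

A) Wrong — a CI is about the parameter μ, not individual data values.
B) Wrong — coverage applies to intervals containing μ, not to future x̄ values.
C) Wrong — x̄ is observed and sits in the interval by construction.
D) Correct — this is the frequentist long-run coverage interpretation.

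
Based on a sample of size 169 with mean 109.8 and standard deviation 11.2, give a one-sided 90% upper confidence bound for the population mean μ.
μ ≤ 110.91

Upper bound (one-sided):
t* = 1.287 (one-sided for 90%)
Upper bound = x̄ + t* · s/√n = 109.8 + 1.287 · 11.2/√169 = 110.91

We are 90% confident that μ ≤ 110.91.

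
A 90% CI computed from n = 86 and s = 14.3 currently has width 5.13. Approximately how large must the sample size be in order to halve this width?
n ≈ 344

CI width ∝ 1/√n
To reduce width by factor 2, need √n to grow by 2 → need 2² = 4 times as many samples.

Current: n = 86, width = 5.13
New: n = 344, width ≈ 2.54

Width reduced by factor of 5.13/2.54 = 2.02.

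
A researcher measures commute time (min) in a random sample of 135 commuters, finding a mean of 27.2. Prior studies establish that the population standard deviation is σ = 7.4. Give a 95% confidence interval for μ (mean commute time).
(25.95, 28.45)

z-interval (σ known):
z* = 1.960 for 95% confidence

Margin of error = z* · σ/√n = 1.960 · 7.4/√135 = 1.25

CI: (27.2 - 1.25, 27.2 + 1.25) = (25.95, 28.45)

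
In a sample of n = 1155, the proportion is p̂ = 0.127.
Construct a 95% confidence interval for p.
(0.108, 0.146)

Proportion CI:
SE = √(p̂(1-p̂)/n) = √(0.127 · 0.873 / 1155) = 0.00980

z* = 1.960
Margin = z* · SE = 1.960 · 0.00980 = 0.0192

CI: 0.127 ± 0.0192 = (0.108, 0.146)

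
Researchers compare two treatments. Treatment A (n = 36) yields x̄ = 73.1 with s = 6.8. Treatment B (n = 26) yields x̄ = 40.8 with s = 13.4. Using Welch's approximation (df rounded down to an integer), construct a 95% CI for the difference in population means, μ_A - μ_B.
(26.48, 38.12)

Difference: x̄₁ - x̄₂ = 32.30
SE = √(s₁²/n₁ + s₂²/n₂) = √(6.8²/36 + 13.4²/26) = 2.8619
df = 34.32 → 34 (Welch–Satterthwaite, rounded down)
t* = 2.032

CI: 32.30 ± 2.032 · 2.8619 = 32.30 ± 5.82 = (26.48, 38.12)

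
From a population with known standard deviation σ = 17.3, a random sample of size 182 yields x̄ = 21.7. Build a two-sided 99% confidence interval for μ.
(18.40, 25.00)

z-interval (σ known):
z* = 2.576 for 99% confidence

Margin of error = z* · σ/√n = 2.576 · 17.3/√182 = 3.30

CI: (21.7 - 3.30, 21.7 + 3.30) = (18.40, 25.00)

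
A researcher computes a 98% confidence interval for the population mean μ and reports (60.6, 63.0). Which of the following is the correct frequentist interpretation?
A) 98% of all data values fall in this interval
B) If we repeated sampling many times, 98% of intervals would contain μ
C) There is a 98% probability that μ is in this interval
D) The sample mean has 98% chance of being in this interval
B

A) Wrong — a CI is about the parameter μ, not individual data values.
B) Correct — this is the frequentist long-run coverage interpretation.
C) Wrong — μ is fixed; the randomness lives in the interval, not in μ.
D) Wrong — x̄ is observed and sits in the interval by construction.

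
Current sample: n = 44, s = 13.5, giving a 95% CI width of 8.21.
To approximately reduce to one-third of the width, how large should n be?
n ≈ 396

CI width ∝ 1/√n
To reduce width by factor 3, need √n to grow by 3 → need 3² = 9 times as many samples.

Current: n = 44, width = 8.21
New: n = 396, width ≈ 2.67

Width reduced by factor of 8.21/2.67 = 3.07.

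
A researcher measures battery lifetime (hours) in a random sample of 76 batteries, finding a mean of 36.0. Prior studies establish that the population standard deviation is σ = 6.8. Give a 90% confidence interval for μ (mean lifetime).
(34.72, 37.28)

z-interval (σ known):
z* = 1.645 for 90% confidence

Margin of error = z* · σ/√n = 1.645 · 6.8/√76 = 1.28

CI: (36.0 - 1.28, 36.0 + 1.28) = (34.72, 37.28)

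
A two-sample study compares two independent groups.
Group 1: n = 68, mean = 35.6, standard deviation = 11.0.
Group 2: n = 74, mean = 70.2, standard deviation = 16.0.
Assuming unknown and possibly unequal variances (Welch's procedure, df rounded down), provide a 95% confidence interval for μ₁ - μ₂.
(-39.13, -30.07)

Difference: x̄₁ - x̄₂ = -34.60
SE = √(s₁²/n₁ + s₂²/n₂) = √(11.0²/68 + 16.0²/74) = 2.2889
df = 129.95 → 129 (Welch–Satterthwaite, rounded down)
t* = 1.979

CI: -34.60 ± 1.979 · 2.2889 = -34.60 ± 4.53 = (-39.13, -30.07)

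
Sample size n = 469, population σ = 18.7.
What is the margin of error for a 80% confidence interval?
Margin of error = 1.11

Margin of error = z* · σ/√n
= 1.282 · 18.7/√469
= 1.282 · 18.7/21.6564
= 1.11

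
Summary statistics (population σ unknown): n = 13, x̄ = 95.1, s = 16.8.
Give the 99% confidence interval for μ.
(80.87, 109.33)

t-interval (σ unknown):
df = n - 1 = 12
t* = 3.055 for 99% confidence

Margin of error = t* · s/√n = 3.055 · 16.8/√13 = 14.23

CI: (80.87, 109.33)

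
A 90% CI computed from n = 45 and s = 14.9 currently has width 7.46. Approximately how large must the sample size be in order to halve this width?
n ≈ 180

CI width ∝ 1/√n
To reduce width by factor 2, need √n to grow by 2 → need 2² = 4 times as many samples.

Current: n = 45, width = 7.46
New: n = 180, width ≈ 3.67

Width reduced by factor of 7.46/3.67 = 2.03.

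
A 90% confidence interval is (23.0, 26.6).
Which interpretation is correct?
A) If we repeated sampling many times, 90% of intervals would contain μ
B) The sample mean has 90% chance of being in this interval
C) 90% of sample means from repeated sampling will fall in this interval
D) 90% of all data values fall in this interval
A

A) Correct — this is the frequentist long-run coverage interpretation.
B) Wrong — x̄ is observed and sits in the interval by construction.
C) Wrong — coverage applies to intervals containing μ, not to future x̄ values.
D) Wrong — a CI is about the parameter μ, not individual data values.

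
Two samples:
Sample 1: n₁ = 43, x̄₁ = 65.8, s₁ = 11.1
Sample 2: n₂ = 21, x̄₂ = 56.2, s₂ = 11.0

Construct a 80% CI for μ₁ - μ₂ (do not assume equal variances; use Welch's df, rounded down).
(5.77, 13.43)

Difference: x̄₁ - x̄₂ = 9.60
SE = √(s₁²/n₁ + s₂²/n₂) = √(11.1²/43 + 11.0²/21) = 2.9372
df = 40.11 → 40 (Welch–Satterthwaite, rounded down)
t* = 1.303

CI: 9.60 ± 1.303 · 2.9372 = 9.60 ± 3.83 = (5.77, 13.43)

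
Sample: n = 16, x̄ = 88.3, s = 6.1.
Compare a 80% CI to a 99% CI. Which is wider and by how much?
99% CI is wider by 4.90

df = 15
80% CI: t* = 1.341, (86.25, 90.35), width = 2 · t* · s/√n = 4.09
99% CI: t* = 2.947, (83.81, 92.79), width = 2 · t* · s/√n = 8.99

The 99% CI is wider by 8.99 - 4.09 = 4.90.
Higher confidence requires a wider interval.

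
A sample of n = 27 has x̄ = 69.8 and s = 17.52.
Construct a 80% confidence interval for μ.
(65.37, 74.23)

t-interval (σ unknown):
df = n - 1 = 26
t* = 1.315 for 80% confidence

Margin of error = t* · s/√n = 1.315 · 17.52/√27 = 4.43

CI: (65.37, 74.23)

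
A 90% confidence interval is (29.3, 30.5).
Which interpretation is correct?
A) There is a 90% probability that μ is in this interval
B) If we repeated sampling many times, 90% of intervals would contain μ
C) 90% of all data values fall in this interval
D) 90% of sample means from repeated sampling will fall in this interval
B

A) Wrong — μ is fixed; the randomness lives in the interval, not in μ.
B) Correct — this is the frequentist long-run coverage interpretation.
C) Wrong — a CI is about the parameter μ, not individual data values.
D) Wrong — coverage applies to intervals containing μ, not to future x̄ values.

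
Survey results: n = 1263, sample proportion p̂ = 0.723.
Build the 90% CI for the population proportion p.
(0.702, 0.744)

Proportion CI:
SE = √(p̂(1-p̂)/n) = √(0.723 · 0.277 / 1263) = 0.01259

z* = 1.645
Margin = z* · SE = 1.645 · 0.01259 = 0.0207

CI: 0.723 ± 0.0207 = (0.702, 0.744)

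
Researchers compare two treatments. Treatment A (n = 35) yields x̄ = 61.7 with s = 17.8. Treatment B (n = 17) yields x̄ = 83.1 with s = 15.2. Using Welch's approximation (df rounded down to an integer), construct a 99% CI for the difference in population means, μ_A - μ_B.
(-34.34, -8.46)

Difference: x̄₁ - x̄₂ = -21.40
SE = √(s₁²/n₁ + s₂²/n₂) = √(17.8²/35 + 15.2²/17) = 4.7585
df = 36.74 → 36 (Welch–Satterthwaite, rounded down)
t* = 2.719

CI: -21.40 ± 2.719 · 4.7585 = -21.40 ± 12.94 = (-34.34, -8.46)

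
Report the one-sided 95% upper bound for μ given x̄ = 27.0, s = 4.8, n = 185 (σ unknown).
μ ≤ 27.58

Upper bound (one-sided):
t* = 1.653 (one-sided for 95%)
Upper bound = x̄ + t* · s/√n = 27.0 + 1.653 · 4.8/√185 = 27.58

We are 95% confident that μ ≤ 27.58.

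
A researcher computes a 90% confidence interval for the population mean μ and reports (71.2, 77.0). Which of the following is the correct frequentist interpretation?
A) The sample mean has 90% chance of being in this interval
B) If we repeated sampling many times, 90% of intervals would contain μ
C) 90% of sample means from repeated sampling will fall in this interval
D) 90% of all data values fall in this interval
B

A) Wrong — x̄ is observed and sits in the interval by construction.
B) Correct — this is the frequentist long-run coverage interpretation.
C) Wrong — coverage applies to intervals containing μ, not to future x̄ values.
D) Wrong — a CI is about the parameter μ, not individual data values.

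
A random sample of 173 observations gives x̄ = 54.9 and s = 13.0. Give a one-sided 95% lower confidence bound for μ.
μ ≥ 53.27

Lower bound (one-sided):
t* = 1.654 (one-sided for 95%)
Lower bound = x̄ - t* · s/√n = 54.9 - 1.654 · 13.0/√173 = 53.27

We are 95% confident that μ ≥ 53.27.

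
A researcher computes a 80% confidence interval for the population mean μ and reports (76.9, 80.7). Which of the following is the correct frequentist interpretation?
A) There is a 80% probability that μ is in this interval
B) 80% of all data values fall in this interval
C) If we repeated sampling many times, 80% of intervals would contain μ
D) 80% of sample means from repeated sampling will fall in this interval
C

A) Wrong — μ is fixed; the randomness lives in the interval, not in μ.
B) Wrong — a CI is about the parameter μ, not individual data values.
C) Correct — this is the frequentist long-run coverage interpretation.
D) Wrong — coverage applies to intervals containing μ, not to future x̄ values.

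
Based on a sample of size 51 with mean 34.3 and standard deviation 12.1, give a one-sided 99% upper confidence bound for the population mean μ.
μ ≤ 38.37

Upper bound (one-sided):
t* = 2.403 (one-sided for 99%)
Upper bound = x̄ + t* · s/√n = 34.3 + 2.403 · 12.1/√51 = 38.37

We are 99% confident that μ ≤ 38.37.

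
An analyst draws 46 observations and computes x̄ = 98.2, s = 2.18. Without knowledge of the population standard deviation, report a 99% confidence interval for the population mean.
(97.34, 99.06)

t-interval (σ unknown):
df = n - 1 = 45
t* = 2.690 for 99% confidence

Margin of error = t* · s/√n = 2.690 · 2.18/√46 = 0.86

CI: (97.34, 99.06)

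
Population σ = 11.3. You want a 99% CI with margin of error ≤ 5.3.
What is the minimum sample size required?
n ≥ 31

For margin E ≤ 5.3:
n ≥ (z* · σ / E)²
n ≥ (2.576 · 11.3 / 5.3)²
n ≥ 30.16

Minimum n = 31 (rounding up)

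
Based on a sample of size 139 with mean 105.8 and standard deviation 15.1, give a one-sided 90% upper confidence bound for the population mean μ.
μ ≤ 107.45

Upper bound (one-sided):
t* = 1.288 (one-sided for 90%)
Upper bound = x̄ + t* · s/√n = 105.8 + 1.288 · 15.1/√139 = 107.45

We are 90% confident that μ ≤ 107.45.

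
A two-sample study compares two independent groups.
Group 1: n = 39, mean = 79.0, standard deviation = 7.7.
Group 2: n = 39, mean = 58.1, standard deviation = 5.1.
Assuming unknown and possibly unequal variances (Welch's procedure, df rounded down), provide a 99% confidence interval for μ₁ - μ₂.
(16.97, 24.83)

Difference: x̄₁ - x̄₂ = 20.90
SE = √(s₁²/n₁ + s₂²/n₂) = √(7.7²/39 + 5.1²/39) = 1.4789
df = 65.96 → 65 (Welch–Satterthwaite, rounded down)
t* = 2.654

CI: 20.90 ± 2.654 · 1.4789 = 20.90 ± 3.93 = (16.97, 24.83)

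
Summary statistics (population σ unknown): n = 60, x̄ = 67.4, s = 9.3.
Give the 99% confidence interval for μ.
(64.20, 70.60)

t-interval (σ unknown):
df = n - 1 = 59
t* = 2.662 for 99% confidence

Margin of error = t* · s/√n = 2.662 · 9.3/√60 = 3.20

CI: (64.20, 70.60)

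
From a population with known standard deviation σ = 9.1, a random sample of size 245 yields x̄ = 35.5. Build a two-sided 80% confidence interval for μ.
(34.75, 36.25)

z-interval (σ known):
z* = 1.282 for 80% confidence

Margin of error = z* · σ/√n = 1.282 · 9.1/√245 = 0.75

CI: (35.5 - 0.75, 35.5 + 0.75) = (34.75, 36.25)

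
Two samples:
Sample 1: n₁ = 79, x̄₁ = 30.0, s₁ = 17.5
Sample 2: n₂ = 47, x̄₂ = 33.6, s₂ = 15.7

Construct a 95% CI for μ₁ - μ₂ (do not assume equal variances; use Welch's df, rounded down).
(-9.59, 2.39)

Difference: x̄₁ - x̄₂ = -3.60
SE = √(s₁²/n₁ + s₂²/n₂) = √(17.5²/79 + 15.7²/47) = 3.0201
df = 105.23 → 105 (Welch–Satterthwaite, rounded down)
t* = 1.983

CI: -3.60 ± 1.983 · 3.0201 = -3.60 ± 5.99 = (-9.59, 2.39)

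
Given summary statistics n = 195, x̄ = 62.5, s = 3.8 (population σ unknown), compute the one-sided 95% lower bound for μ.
μ ≥ 62.05

Lower bound (one-sided):
t* = 1.653 (one-sided for 95%)
Lower bound = x̄ - t* · s/√n = 62.5 - 1.653 · 3.8/√195 = 62.05

We are 95% confident that μ ≥ 62.05.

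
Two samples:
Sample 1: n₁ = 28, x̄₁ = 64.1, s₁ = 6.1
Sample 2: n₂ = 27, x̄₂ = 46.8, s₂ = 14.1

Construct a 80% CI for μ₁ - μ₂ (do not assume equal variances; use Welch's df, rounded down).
(13.45, 21.15)

Difference: x̄₁ - x̄₂ = 17.30
SE = √(s₁²/n₁ + s₂²/n₂) = √(6.1²/28 + 14.1²/27) = 2.9483
df = 35.13 → 35 (Welch–Satterthwaite, rounded down)
t* = 1.306

CI: 17.30 ± 1.306 · 2.9483 = 17.30 ± 3.85 = (13.45, 21.15)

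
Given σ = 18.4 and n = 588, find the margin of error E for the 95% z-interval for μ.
Margin of error = 1.49

Margin of error = z* · σ/√n
= 1.960 · 18.4/√588
= 1.960 · 18.4/24.2487
= 1.49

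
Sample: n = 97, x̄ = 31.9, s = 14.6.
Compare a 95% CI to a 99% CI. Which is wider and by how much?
99% CI is wider by 1.90

df = 96
95% CI: t* = 1.985, (28.96, 34.84), width = 2 · t* · s/√n = 5.89
99% CI: t* = 2.628, (28.00, 35.80), width = 2 · t* · s/√n = 7.79

The 99% CI is wider by 7.79 - 5.89 = 1.90.
Higher confidence requires a wider interval.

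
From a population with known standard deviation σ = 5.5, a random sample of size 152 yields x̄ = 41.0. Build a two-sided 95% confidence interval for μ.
(40.13, 41.87)

z-interval (σ known):
z* = 1.960 for 95% confidence

Margin of error = z* · σ/√n = 1.960 · 5.5/√152 = 0.87

CI: (41.0 - 0.87, 41.0 + 0.87) = (40.13, 41.87)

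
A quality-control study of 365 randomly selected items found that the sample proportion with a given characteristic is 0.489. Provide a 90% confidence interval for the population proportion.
(0.446, 0.532)

Proportion CI:
SE = √(p̂(1-p̂)/n) = √(0.489 · 0.511 / 365) = 0.02616

z* = 1.645
Margin = z* · SE = 1.645 · 0.02616 = 0.0430

CI: 0.489 ± 0.0430 = (0.446, 0.532)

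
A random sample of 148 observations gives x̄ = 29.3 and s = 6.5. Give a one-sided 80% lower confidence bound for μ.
μ ≥ 28.85

Lower bound (one-sided):
t* = 0.844 (one-sided for 80%)
Lower bound = x̄ - t* · s/√n = 29.3 - 0.844 · 6.5/√148 = 28.85

We are 80% confident that μ ≥ 28.85.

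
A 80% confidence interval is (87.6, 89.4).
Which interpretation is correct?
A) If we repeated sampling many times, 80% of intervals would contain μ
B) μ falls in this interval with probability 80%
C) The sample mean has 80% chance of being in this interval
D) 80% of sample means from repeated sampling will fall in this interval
A

A) Correct — this is the frequentist long-run coverage interpretation.
B) Wrong — μ is fixed; the randomness lives in the interval, not in μ.
C) Wrong — x̄ is observed and sits in the interval by construction.
D) Wrong — coverage applies to intervals containing μ, not to future x̄ values.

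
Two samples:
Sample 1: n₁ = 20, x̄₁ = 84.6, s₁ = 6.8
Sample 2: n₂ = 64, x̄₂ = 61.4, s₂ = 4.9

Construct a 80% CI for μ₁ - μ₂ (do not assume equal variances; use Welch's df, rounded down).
(21.04, 25.36)

Difference: x̄₁ - x̄₂ = 23.20
SE = √(s₁²/n₁ + s₂²/n₂) = √(6.8²/20 + 4.9²/64) = 1.6393
df = 25.46 → 25 (Welch–Satterthwaite, rounded down)
t* = 1.316

CI: 23.20 ± 1.316 · 1.6393 = 23.20 ± 2.16 = (21.04, 25.36)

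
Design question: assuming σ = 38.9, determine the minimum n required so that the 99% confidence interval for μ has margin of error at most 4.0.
n ≥ 628

For margin E ≤ 4.0:
n ≥ (z* · σ / E)²
n ≥ (2.576 · 38.9 / 4.0)²
n ≥ 627.58

Minimum n = 628 (rounding up)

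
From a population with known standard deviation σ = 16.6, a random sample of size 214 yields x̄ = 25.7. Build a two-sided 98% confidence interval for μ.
(23.06, 28.34)

z-interval (σ known):
z* = 2.326 for 98% confidence

Margin of error = z* · σ/√n = 2.326 · 16.6/√214 = 2.64

CI: (25.7 - 2.64, 25.7 + 2.64) = (23.06, 28.34)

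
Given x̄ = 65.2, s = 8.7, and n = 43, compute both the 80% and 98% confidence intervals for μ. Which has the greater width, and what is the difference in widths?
98% CI is wider by 2.97

df = 42
80% CI: t* = 1.302, (63.47, 66.93), width = 2 · t* · s/√n = 3.45
98% CI: t* = 2.418, (61.99, 68.41), width = 2 · t* · s/√n = 6.42

The 98% CI is wider by 6.42 - 3.45 = 2.97.
Higher confidence requires a wider interval.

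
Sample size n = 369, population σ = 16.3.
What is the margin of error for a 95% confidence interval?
Margin of error = 1.66

Margin of error = z* · σ/√n
= 1.960 · 16.3/√369
= 1.960 · 16.3/19.2094
= 1.66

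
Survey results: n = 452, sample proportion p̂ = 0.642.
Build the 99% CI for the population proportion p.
(0.584, 0.700)

Proportion CI:
SE = √(p̂(1-p̂)/n) = √(0.642 · 0.358 / 452) = 0.02255

z* = 2.576
Margin = z* · SE = 2.576 · 0.02255 = 0.0581

CI: 0.642 ± 0.0581 = (0.584, 0.700)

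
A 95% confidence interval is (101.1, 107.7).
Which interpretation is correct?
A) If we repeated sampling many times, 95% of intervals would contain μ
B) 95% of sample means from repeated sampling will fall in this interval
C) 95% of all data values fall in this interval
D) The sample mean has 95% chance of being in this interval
A

A) Correct — this is the frequentist long-run coverage interpretation.
B) Wrong — coverage applies to intervals containing μ, not to future x̄ values.
C) Wrong — a CI is about the parameter μ, not individual data values.
D) Wrong — x̄ is observed and sits in the interval by construction.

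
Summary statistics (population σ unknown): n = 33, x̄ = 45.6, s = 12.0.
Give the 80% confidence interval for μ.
(42.87, 48.33)

t-interval (σ unknown):
df = n - 1 = 32
t* = 1.309 for 80% confidence

Margin of error = t* · s/√n = 1.309 · 12.0/√33 = 2.73

CI: (42.87, 48.33)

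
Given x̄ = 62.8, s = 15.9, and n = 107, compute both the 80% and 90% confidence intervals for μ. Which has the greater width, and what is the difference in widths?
90% CI is wider by 1.13

df = 106
80% CI: t* = 1.290, (60.82, 64.78), width = 2 · t* · s/√n = 3.97
90% CI: t* = 1.659, (60.25, 65.35), width = 2 · t* · s/√n = 5.10

The 90% CI is wider by 5.10 - 3.97 = 1.13.
Higher confidence requires a wider interval.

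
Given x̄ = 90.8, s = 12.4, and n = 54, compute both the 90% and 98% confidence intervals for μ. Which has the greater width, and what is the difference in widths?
98% CI is wider by 2.45

df = 53
90% CI: t* = 1.674, (87.98, 93.62), width = 2 · t* · s/√n = 5.65
98% CI: t* = 2.399, (86.75, 94.85), width = 2 · t* · s/√n = 8.10

The 98% CI is wider by 8.10 - 5.65 = 2.45.
Higher confidence requires a wider interval.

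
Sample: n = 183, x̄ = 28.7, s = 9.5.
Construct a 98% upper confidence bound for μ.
μ ≤ 30.15

Upper bound (one-sided):
t* = 2.069 (one-sided for 98%)
Upper bound = x̄ + t* · s/√n = 28.7 + 2.069 · 9.5/√183 = 30.15

We are 98% confident that μ ≤ 30.15.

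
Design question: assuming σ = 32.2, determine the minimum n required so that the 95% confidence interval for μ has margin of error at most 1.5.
n ≥ 1771

For margin E ≤ 1.5:
n ≥ (z* · σ / E)²
n ≥ (1.960 · 32.2 / 1.5)²
n ≥ 1770.28

Minimum n = 1771 (rounding up)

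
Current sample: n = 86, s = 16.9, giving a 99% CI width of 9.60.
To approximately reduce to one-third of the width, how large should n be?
n ≈ 774

CI width ∝ 1/√n
To reduce width by factor 3, need √n to grow by 3 → need 3² = 9 times as many samples.

Current: n = 86, width = 9.60
New: n = 774, width ≈ 3.14

Width reduced by factor of 9.60/3.14 = 3.06.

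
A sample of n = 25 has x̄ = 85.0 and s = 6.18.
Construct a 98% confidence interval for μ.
(81.92, 88.08)

t-interval (σ unknown):
df = n - 1 = 24
t* = 2.492 for 98% confidence

Margin of error = t* · s/√n = 2.492 · 6.18/√25 = 3.08

CI: (81.92, 88.08)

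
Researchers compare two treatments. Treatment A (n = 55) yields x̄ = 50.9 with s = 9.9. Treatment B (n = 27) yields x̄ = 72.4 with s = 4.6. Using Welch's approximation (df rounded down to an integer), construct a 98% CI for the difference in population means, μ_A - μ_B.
(-25.30, -17.70)

Difference: x̄₁ - x̄₂ = -21.50
SE = √(s₁²/n₁ + s₂²/n₂) = √(9.9²/55 + 4.6²/27) = 1.6018
df = 79.86 → 79 (Welch–Satterthwaite, rounded down)
t* = 2.374

CI: -21.50 ± 2.374 · 1.6018 = -21.50 ± 3.80 = (-25.30, -17.70)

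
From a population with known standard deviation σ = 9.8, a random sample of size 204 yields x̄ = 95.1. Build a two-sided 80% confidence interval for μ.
(94.22, 95.98)

z-interval (σ known):
z* = 1.282 for 80% confidence

Margin of error = z* · σ/√n = 1.282 · 9.8/√204 = 0.88

CI: (95.1 - 0.88, 95.1 + 0.88) = (94.22, 95.98)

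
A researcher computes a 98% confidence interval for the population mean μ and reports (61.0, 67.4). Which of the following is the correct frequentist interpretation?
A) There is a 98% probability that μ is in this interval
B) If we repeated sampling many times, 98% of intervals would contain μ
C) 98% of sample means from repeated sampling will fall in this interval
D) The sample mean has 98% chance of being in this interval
B

A) Wrong — μ is fixed; the randomness lives in the interval, not in μ.
B) Correct — this is the frequentist long-run coverage interpretation.
C) Wrong — coverage applies to intervals containing μ, not to future x̄ values.
D) Wrong — x̄ is observed and sits in the interval by construction.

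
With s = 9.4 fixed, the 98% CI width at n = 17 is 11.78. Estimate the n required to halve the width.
n ≈ 68

CI width ∝ 1/√n
To reduce width by factor 2, need √n to grow by 2 → need 2² = 4 times as many samples.

Current: n = 17, width = 11.78
New: n = 68, width ≈ 5.43

Width reduced by factor of 11.78/5.43 = 2.17.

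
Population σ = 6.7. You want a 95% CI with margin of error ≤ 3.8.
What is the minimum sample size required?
n ≥ 12

For margin E ≤ 3.8:
n ≥ (z* · σ / E)²
n ≥ (1.960 · 6.7 / 3.8)²
n ≥ 11.94

Minimum n = 12 (rounding up)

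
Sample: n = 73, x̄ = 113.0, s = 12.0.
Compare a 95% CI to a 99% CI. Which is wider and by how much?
99% CI is wider by 1.83

df = 72
95% CI: t* = 1.993, (110.20, 115.80), width = 2 · t* · s/√n = 5.60
99% CI: t* = 2.646, (109.28, 116.72), width = 2 · t* · s/√n = 7.43

The 99% CI is wider by 7.43 - 5.60 = 1.83.
Higher confidence requires a wider interval.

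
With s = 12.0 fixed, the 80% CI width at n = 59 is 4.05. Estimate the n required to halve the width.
n ≈ 236

CI width ∝ 1/√n
To reduce width by factor 2, need √n to grow by 2 → need 2² = 4 times as many samples.

Current: n = 59, width = 4.05
New: n = 236, width ≈ 2.01

Width reduced by factor of 4.05/2.01 = 2.01.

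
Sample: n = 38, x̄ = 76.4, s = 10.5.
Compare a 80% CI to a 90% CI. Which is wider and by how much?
90% CI is wider by 1.30

df = 37
80% CI: t* = 1.305, (74.18, 78.62), width = 2 · t* · s/√n = 4.45
90% CI: t* = 1.687, (73.53, 79.27), width = 2 · t* · s/√n = 5.75

The 90% CI is wider by 5.75 - 4.45 = 1.30.
Higher confidence requires a wider interval.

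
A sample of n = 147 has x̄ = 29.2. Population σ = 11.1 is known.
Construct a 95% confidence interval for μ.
(27.41, 30.99)

z-interval (σ known):
z* = 1.960 for 95% confidence

Margin of error = z* · σ/√n = 1.960 · 11.1/√147 = 1.79

CI: (29.2 - 1.79, 29.2 + 1.79) = (27.41, 30.99)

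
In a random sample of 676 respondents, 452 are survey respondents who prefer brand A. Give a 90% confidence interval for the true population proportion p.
(0.639, 0.698)

Proportion CI:
p̂ = 452/676 = 0.66864
SE = √(p̂(1-p̂)/n) = √(0.66864 · 0.33136 / 676) = 0.01810

z* = 1.645
Margin = z* · SE = 1.645 · 0.01810 = 0.0298

CI: 0.66864 ± 0.0298 = (0.639, 0.698)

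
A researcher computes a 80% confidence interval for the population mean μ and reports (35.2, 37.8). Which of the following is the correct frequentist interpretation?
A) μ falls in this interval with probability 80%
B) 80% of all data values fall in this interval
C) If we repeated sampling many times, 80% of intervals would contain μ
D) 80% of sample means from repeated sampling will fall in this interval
C

A) Wrong — μ is fixed; the randomness lives in the interval, not in μ.
B) Wrong — a CI is about the parameter μ, not individual data values.
C) Correct — this is the frequentist long-run coverage interpretation.
D) Wrong — coverage applies to intervals containing μ, not to future x̄ values.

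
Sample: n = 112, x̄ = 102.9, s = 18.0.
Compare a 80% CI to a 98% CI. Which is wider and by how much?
98% CI is wider by 3.65

df = 111
80% CI: t* = 1.289, (100.71, 105.09), width = 2 · t* · s/√n = 4.38
98% CI: t* = 2.360, (98.89, 106.91), width = 2 · t* · s/√n = 8.03

The 98% CI is wider by 8.03 - 4.38 = 3.65.
Higher confidence requires a wider interval.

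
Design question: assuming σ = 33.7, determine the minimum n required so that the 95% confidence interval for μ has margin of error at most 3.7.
n ≥ 319

For margin E ≤ 3.7:
n ≥ (z* · σ / E)²
n ≥ (1.960 · 33.7 / 3.7)²
n ≥ 318.69

Minimum n = 319 (rounding up)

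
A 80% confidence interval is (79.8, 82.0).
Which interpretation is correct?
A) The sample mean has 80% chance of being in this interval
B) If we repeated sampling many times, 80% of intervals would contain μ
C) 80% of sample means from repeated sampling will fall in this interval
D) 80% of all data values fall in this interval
B

A) Wrong — x̄ is observed and sits in the interval by construction.
B) Correct — this is the frequentist long-run coverage interpretation.
C) Wrong — coverage applies to intervals containing μ, not to future x̄ values.
D) Wrong — a CI is about the parameter μ, not individual data values.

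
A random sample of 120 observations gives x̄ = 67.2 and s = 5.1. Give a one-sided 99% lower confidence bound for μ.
μ ≥ 66.10

Lower bound (one-sided):
t* = 2.358 (one-sided for 99%)
Lower bound = x̄ - t* · s/√n = 67.2 - 2.358 · 5.1/√120 = 66.10

We are 99% confident that μ ≥ 66.10.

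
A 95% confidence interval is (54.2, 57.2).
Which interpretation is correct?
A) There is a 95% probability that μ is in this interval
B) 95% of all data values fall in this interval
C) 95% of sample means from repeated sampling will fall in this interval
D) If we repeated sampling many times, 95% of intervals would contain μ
D

A) Wrong — μ is fixed; the randomness lives in the interval, not in μ.
B) Wrong — a CI is about the parameter μ, not individual data values.
C) Wrong — coverage applies to intervals containing μ, not to future x̄ values.
D) Correct — this is the frequentist long-run coverage interpretation.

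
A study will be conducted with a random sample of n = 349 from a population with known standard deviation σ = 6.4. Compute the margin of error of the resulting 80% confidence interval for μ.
Margin of error = 0.44

Margin of error = z* · σ/√n
= 1.282 · 6.4/√349
= 1.282 · 6.4/18.6815
= 0.44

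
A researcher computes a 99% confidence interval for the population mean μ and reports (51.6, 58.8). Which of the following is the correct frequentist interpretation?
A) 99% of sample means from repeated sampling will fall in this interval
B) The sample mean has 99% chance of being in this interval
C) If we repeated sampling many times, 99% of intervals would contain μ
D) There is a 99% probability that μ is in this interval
C

A) Wrong — coverage applies to intervals containing μ, not to future x̄ values.
B) Wrong — x̄ is observed and sits in the interval by construction.
C) Correct — this is the frequentist long-run coverage interpretation.
D) Wrong — μ is fixed; the randomness lives in the interval, not in μ.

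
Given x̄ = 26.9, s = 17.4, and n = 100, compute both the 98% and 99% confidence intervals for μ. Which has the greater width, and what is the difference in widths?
99% CI is wider by 0.91

df = 99
98% CI: t* = 2.365, (22.78, 31.02), width = 2 · t* · s/√n = 8.23
99% CI: t* = 2.626, (22.33, 31.47), width = 2 · t* · s/√n = 9.14

The 99% CI is wider by 9.14 - 8.23 = 0.91.
Higher confidence requires a wider interval.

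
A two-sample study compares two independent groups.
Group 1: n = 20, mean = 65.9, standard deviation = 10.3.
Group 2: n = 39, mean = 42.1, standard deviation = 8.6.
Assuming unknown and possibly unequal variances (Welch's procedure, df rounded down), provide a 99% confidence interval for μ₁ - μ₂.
(16.45, 31.15)

Difference: x̄₁ - x̄₂ = 23.80
SE = √(s₁²/n₁ + s₂²/n₂) = √(10.3²/20 + 8.6²/39) = 2.6835
df = 32.91 → 32 (Welch–Satterthwaite, rounded down)
t* = 2.738

CI: 23.80 ± 2.738 · 2.6835 = 23.80 ± 7.35 = (16.45, 31.15)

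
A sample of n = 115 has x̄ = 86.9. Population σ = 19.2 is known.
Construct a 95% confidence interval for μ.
(83.39, 90.41)

z-interval (σ known):
z* = 1.960 for 95% confidence

Margin of error = z* · σ/√n = 1.960 · 19.2/√115 = 3.51

CI: (86.9 - 3.51, 86.9 + 3.51) = (83.39, 90.41)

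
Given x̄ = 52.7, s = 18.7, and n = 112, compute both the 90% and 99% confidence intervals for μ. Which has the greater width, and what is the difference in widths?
99% CI is wider by 3.40

df = 111
90% CI: t* = 1.659, (49.77, 55.63), width = 2 · t* · s/√n = 5.86
99% CI: t* = 2.621, (48.07, 57.33), width = 2 · t* · s/√n = 9.26

The 99% CI is wider by 9.26 - 5.86 = 3.40.
Higher confidence requires a wider interval.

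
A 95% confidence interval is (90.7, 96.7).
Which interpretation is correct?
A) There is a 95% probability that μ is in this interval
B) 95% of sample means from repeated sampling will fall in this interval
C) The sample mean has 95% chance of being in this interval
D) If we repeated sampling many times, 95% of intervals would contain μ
D

A) Wrong — μ is fixed; the randomness lives in the interval, not in μ.
B) Wrong — coverage applies to intervals containing μ, not to future x̄ values.
C) Wrong — x̄ is observed and sits in the interval by construction.
D) Correct — this is the frequentist long-run coverage interpretation.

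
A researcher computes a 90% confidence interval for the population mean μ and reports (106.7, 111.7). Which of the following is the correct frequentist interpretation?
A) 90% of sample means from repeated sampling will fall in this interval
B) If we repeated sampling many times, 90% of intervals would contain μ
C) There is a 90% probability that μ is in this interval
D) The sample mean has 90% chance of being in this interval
B

A) Wrong — coverage applies to intervals containing μ, not to future x̄ values.
B) Correct — this is the frequentist long-run coverage interpretation.
C) Wrong — μ is fixed; the randomness lives in the interval, not in μ.
D) Wrong — x̄ is observed and sits in the interval by construction.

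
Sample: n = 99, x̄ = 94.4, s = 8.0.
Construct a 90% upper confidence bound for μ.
μ ≤ 95.44

Upper bound (one-sided):
t* = 1.290 (one-sided for 90%)
Upper bound = x̄ + t* · s/√n = 94.4 + 1.290 · 8.0/√99 = 95.44

We are 90% confident that μ ≤ 95.44.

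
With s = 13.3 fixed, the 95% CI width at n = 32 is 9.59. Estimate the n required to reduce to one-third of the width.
n ≈ 288

CI width ∝ 1/√n
To reduce width by factor 3, need √n to grow by 3 → need 3² = 9 times as many samples.

Current: n = 32, width = 9.59
New: n = 288, width ≈ 3.08

Width reduced by factor of 9.59/3.08 = 3.11.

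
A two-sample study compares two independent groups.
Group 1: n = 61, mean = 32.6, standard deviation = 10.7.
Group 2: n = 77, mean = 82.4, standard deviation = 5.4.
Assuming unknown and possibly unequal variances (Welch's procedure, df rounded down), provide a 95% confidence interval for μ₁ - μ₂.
(-52.79, -46.81)

Difference: x̄₁ - x̄₂ = -49.80
SE = √(s₁²/n₁ + s₂²/n₂) = √(10.7²/61 + 5.4²/77) = 1.5019
df = 83.96 → 83 (Welch–Satterthwaite, rounded down)
t* = 1.989

CI: -49.80 ± 1.989 · 1.5019 = -49.80 ± 2.99 = (-52.79, -46.81)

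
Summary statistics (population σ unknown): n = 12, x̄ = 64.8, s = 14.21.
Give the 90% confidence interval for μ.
(57.43, 72.17)

t-interval (σ unknown):
df = n - 1 = 11
t* = 1.796 for 90% confidence

Margin of error = t* · s/√n = 1.796 · 14.21/√12 = 7.37

CI: (57.43, 72.17)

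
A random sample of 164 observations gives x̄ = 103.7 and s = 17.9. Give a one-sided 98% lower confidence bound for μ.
μ ≥ 100.81

Lower bound (one-sided):
t* = 2.070 (one-sided for 98%)
Lower bound = x̄ - t* · s/√n = 103.7 - 2.070 · 17.9/√164 = 100.81

We are 98% confident that μ ≥ 100.81.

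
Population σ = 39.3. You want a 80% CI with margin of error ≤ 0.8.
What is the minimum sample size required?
n ≥ 3967

For margin E ≤ 0.8:
n ≥ (z* · σ / E)²
n ≥ (1.282 · 39.3 / 0.8)²
n ≥ 3966.26

Minimum n = 3967 (rounding up)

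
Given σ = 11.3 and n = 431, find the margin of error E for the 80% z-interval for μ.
Margin of error = 0.70

Margin of error = z* · σ/√n
= 1.282 · 11.3/√431
= 1.282 · 11.3/20.7605
= 0.70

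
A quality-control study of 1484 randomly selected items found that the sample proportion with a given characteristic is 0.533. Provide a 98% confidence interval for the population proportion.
(0.503, 0.563)

Proportion CI:
SE = √(p̂(1-p̂)/n) = √(0.533 · 0.467 / 1484) = 0.01295

z* = 2.326
Margin = z* · SE = 2.326 · 0.01295 = 0.0301

CI: 0.533 ± 0.0301 = (0.503, 0.563)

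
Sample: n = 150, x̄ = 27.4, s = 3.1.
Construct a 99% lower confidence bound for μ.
μ ≥ 26.80

Lower bound (one-sided):
t* = 2.352 (one-sided for 99%)
Lower bound = x̄ - t* · s/√n = 27.4 - 2.352 · 3.1/√150 = 26.80

We are 99% confident that μ ≥ 26.80.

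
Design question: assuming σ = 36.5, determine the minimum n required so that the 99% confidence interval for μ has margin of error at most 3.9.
n ≥ 582

For margin E ≤ 3.9:
n ≥ (z* · σ / E)²
n ≥ (2.576 · 36.5 / 3.9)²
n ≥ 581.23

Minimum n = 582 (rounding up)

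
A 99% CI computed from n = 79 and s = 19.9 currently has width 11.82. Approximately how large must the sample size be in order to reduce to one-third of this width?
n ≈ 711

CI width ∝ 1/√n
To reduce width by factor 3, need √n to grow by 3 → need 3² = 9 times as many samples.

Current: n = 79, width = 11.82
New: n = 711, width ≈ 3.86

Width reduced by factor of 11.82/3.86 = 3.06.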